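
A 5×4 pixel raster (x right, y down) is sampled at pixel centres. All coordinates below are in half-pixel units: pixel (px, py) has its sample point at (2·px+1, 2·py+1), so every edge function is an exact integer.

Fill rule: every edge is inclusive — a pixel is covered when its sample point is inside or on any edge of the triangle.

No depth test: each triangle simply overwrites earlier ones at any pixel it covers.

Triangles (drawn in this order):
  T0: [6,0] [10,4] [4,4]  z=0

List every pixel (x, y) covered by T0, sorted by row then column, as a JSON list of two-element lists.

T0:
  2·area = 24
  edge (6, 0)→(10, 4): d=(4,4) inclusive
  edge (10, 4)→(4, 4): d=(-6,0) inclusive
  edge (4, 4)→(6, 0): d=(2,-4) inclusive
    (3,0)@(7, 1): e=[0,18,6] → █  [on edge]
    (4,0)@(9, 1): e=[-8,18,14] → ·
    (2,1)@(5, 3): e=[16,6,2] → █
    (4,1)@(9, 3): e=[0,6,18] → █  [on edge]
    (2,2)@(5, 5): e=[24,-6,6] → ·
    (3,2)@(7, 5): e=[16,-6,14] → ·
    (4,2)@(9, 5): e=[8,-6,22] → ·
  covered (4 px):
    · · · █ ·
    · · █ █ █
    · · · · ·
    · · · · ·

Answer: [[3,0],[2,1],[3,1],[4,1]]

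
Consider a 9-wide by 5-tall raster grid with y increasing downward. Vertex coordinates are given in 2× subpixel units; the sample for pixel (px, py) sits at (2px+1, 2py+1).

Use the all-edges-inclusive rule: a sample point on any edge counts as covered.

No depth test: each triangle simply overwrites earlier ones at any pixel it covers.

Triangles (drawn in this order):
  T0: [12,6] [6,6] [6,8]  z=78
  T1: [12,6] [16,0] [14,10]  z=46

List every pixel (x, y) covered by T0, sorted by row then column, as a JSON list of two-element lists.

T0:
  2·area = 12  (B↔C swapped to make it positive)
  edge (12, 6)→(6, 8): d=(-6,2) inclusive
  edge (6, 8)→(6, 6): d=(0,-2) inclusive
  edge (6, 6)→(12, 6): d=(6,0) inclusive
    (7,2)@(15, 5): e=[0,18,-6] → ·  [on edge]
    (3,3)@(7, 7): e=[4,2,6] → █
    (4,3)@(9, 7): e=[0,6,6] → █  [on edge]
    (5,3)@(11, 7): e=[-4,10,6] → ·
    (1,4)@(3, 9): e=[0,-6,18] → ·  [on edge]
    (3,4)@(7, 9): e=[-8,2,18] → ·
    (4,4)@(9, 9): e=[-12,6,18] → ·
  covered (2 px):
    · · · · · · · · ·
    · · · · · · · · ·
    · · · · · · · · ·
    · · · █ █ · · · ·
    · · · · · · · · ·
T1:
  2·area = 28
  edge (12, 6)→(16, 0): d=(4,-6) inclusive
  edge (16, 0)→(14, 10): d=(-2,10) inclusive
  edge (14, 10)→(12, 6): d=(-2,-4) inclusive
    (7,1)@(15, 3): e=[6,4,18] → █
    (8,1)@(17, 3): e=[18,-16,26] → ·
    (6,2)@(13, 5): e=[2,20,6] → █
    (7,2)@(15, 5): e=[14,0,14] → █  [on edge]
    (8,2)@(17, 5): e=[26,-20,22] → ·
    (6,3)@(13, 7): e=[10,16,2] → █
    (7,3)@(15, 7): e=[22,-4,10] → ·
    (6,4)@(13, 9): e=[18,12,-2] → ·
  covered (4 px):
    · · · · · · · · ·
    · · · · · · · █ ·
    · · · · · · █ █ ·
    · · · · · · █ · ·
    · · · · · · · · ·

Final: [[3,3],[4,3]]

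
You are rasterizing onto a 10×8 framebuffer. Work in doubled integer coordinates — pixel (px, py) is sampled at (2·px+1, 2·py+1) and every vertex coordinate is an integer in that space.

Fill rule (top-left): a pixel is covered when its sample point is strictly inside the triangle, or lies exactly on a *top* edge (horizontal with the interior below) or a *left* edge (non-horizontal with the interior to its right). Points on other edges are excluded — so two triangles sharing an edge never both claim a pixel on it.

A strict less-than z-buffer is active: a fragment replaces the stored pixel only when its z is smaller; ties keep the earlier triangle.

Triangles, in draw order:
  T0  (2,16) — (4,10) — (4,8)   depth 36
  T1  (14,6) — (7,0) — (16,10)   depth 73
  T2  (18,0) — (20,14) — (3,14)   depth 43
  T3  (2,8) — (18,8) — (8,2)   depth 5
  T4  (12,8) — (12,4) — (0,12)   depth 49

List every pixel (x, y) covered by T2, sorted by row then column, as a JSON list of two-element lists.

T0:
  2·area = 4  (B↔C swapped to make it positive)
  edge (2, 16)→(4, 8): d=(2,-8) top-left  bias=+0
  edge (4, 8)→(4, 10): d=(0,2) right/bottom  bias=-1
  edge (4, 10)→(2, 16): d=(-2,6) right/bottom  bias=-1
    (3,0)@(7, 1): e=[10,-6,0] → ·  [on edge]
    (2,3)@(5, 7): e=[6,-2,0] → ·  [on edge]
    (1,6)@(3, 13): e=[2,2,0] → ·  [on edge]
  covered (0 px):
    · · · · · · · · · ·
    · · · · · · · · · ·
    · · · · · · · · · ·
    · · · · · · · · · ·
    · · · · · · · · · ·
    · · · · · · · · · ·
    · · · · · · · · · ·
    · · · · · · · · · ·
T1:
  2·area = 16  (B↔C swapped to make it positive)
  edge (14, 6)→(16, 10): d=(2,4) right/bottom  bias=-1
  edge (16, 10)→(7, 0): d=(-9,-10) top-left  bias=+0
  edge (7, 0)→(14, 6): d=(7,6) right/bottom  bias=-1
  covered (0 px):
    · · · · · · · · · ·
    · · · · · · · · · ·
    · · · · · · · · · ·
    · · · · · · · · · ·
    · · · · · · · · · ·
    · · · · · · · · · ·
    · · · · · · · · · ·
    · · · · · · · · · ·
T2:
  2·area = 238
  edge (18, 0)→(20, 14): d=(2,14) right/bottom  bias=-1
  edge (20, 14)→(3, 14): d=(-17,0) right/bottom  bias=-1
  edge (3, 14)→(18, 0): d=(15,-14) top-left  bias=+0
    (8,0)@(17, 1): e=[16,221,1] → █
    (9,0)@(19, 1): e=[-12,221,29] → ·
    (7,1)@(15, 3): e=[48,187,3] → █
    (9,1)@(19, 3): e=[-8,187,59] → ·
    (6,2)@(13, 5): e=[80,153,5] → █
    (9,2)@(19, 5): e=[-4,153,89] → ·
    (5,3)@(11, 7): e=[112,119,7] → █
    (9,3)@(19, 7): e=[0,119,119] → ·  [on edge]
    (4,4)@(9, 9): e=[144,85,9] → █
    (9,4)@(19, 9): e=[4,85,149] → █
    (3,5)@(7, 11): e=[176,51,11] → █
    (2,6)@(5, 13): e=[208,17,13] → █
  covered (31 px):
    · · · · · · · · █ ·
    · · · · · · · █ █ ·
    · · · · · · █ █ █ ·
    · · · · · █ █ █ █ ·
    · · · · █ █ █ █ █ █
    · · · █ █ █ █ █ █ █
    · · █ █ █ █ █ █ █ █
    · · · · · · · · · ·
T3:
  2·area = 96  (B↔C swapped to make it positive)
  edge (2, 8)→(8, 2): d=(6,-6) top-left  bias=+0
  edge (8, 2)→(18, 8): d=(10,6) right/bottom  bias=-1
  edge (18, 8)→(2, 8): d=(-16,0) right/bottom  bias=-1
    (4,0)@(9, 1): e=[0,-16,112] → ·  [on edge]
    (3,1)@(7, 3): e=[0,16,80] → █  [on edge]
    (4,1)@(9, 3): e=[12,4,80] → █
    (5,1)@(11, 3): e=[24,-8,80] → ·
    (2,2)@(5, 5): e=[0,48,48] → █  [on edge]
    (5,2)@(11, 5): e=[36,12,48] → █
    (6,2)@(13, 5): e=[48,0,48] → ·  [on edge]
    (1,3)@(3, 7): e=[0,80,16] → █  [on edge]
    (6,3)@(13, 7): e=[60,20,16] → █
    (7,3)@(15, 7): e=[72,8,16] → █
    (8,3)@(17, 7): e=[84,-4,16] → ·
    (0,4)@(1, 9): e=[0,112,-16] → ·  [on edge]
  covered (13 px):
    · · · · · · · · · ·
    · · · █ █ · · · · ·
    · · █ █ █ █ · · · ·
    · █ █ █ █ █ █ █ · ·
    · · · · · · · · · ·
    · · · · · · · · · ·
    · · · · · · · · · ·
    · · · · · · · · · ·
T4:
  2·area = 48  (B↔C swapped to make it positive)
  edge (12, 8)→(0, 12): d=(-12,4) right/bottom  bias=-1
  edge (0, 12)→(12, 4): d=(12,-8) top-left  bias=+0
  edge (12, 4)→(12, 8): d=(0,4) right/bottom  bias=-1
    (5,2)@(11, 5): e=[40,4,4] → █
    (6,2)@(13, 5): e=[32,20,-4] → ·
    (4,3)@(9, 7): e=[24,12,12] → █
    (6,3)@(13, 7): e=[8,44,-4] → ·
    (7,3)@(15, 7): e=[0,60,-12] → ·  [on edge]
    (2,4)@(5, 9): e=[16,4,28] → █
    (3,4)@(7, 9): e=[8,20,20] → █
    (4,4)@(9, 9): e=[0,36,12] → ·  [on edge]
    (5,4)@(11, 9): e=[-8,52,4] → ·
    (1,5)@(3, 11): e=[0,12,36] → ·  [on edge]
    (2,5)@(5, 11): e=[-8,28,28] → ·
    (3,5)@(7, 11): e=[-16,44,20] → ·
  covered (5 px):
    · · · · · · · · · ·
    · · · · · · · · · ·
    · · · · · █ · · · ·
    · · · · █ █ · · · ·
    · · █ █ · · · · · ·
    · · · · · · · · · ·
    · · · · · · · · · ·
    · · · · · · · · · ·

Result: [[8,0],[7,1],[8,1],[6,2],[7,2],[8,2],[5,3],[6,3],[7,3],[8,3],[4,4],[5,4],[6,4],[7,4],[8,4],[9,4],[3,5],[4,5],[5,5],[6,5],[7,5],[8,5],[9,5],[2,6],[3,6],[4,6],[5,6],[6,6],[7,6],[8,6],[9,6]]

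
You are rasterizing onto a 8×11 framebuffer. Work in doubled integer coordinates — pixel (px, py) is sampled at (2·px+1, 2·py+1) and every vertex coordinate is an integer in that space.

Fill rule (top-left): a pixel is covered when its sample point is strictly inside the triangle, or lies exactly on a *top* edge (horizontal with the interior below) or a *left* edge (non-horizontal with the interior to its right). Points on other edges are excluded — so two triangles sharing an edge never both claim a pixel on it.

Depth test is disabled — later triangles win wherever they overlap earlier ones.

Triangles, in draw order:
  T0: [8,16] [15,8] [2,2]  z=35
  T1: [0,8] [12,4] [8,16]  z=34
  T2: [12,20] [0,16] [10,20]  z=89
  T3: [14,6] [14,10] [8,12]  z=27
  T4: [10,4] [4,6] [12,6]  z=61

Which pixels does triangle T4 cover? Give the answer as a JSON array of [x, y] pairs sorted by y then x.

T0:
  2·area = 146  (B↔C swapped to make it positive)
  edge (8, 16)→(2, 2): d=(-6,-14) top-left  bias=+0
  edge (2, 2)→(15, 8): d=(13,6) right/bottom  bias=-1
  edge (15, 8)→(8, 16): d=(-7,8) right/bottom  bias=-1
    (1,1)@(3, 3): e=[8,7,131] → X
    (2,1)@(5, 3): e=[36,-5,115] → .
    (1,2)@(3, 5): e=[-4,33,117] → .
    (2,2)@(5, 5): e=[24,21,101] → X
    (3,2)@(7, 5): e=[52,9,85] → X
    (4,2)@(9, 5): e=[80,-3,69] → .
    (2,3)@(5, 7): e=[12,47,87] → X
    (4,3)@(9, 7): e=[68,23,55] → X
    (5,3)@(11, 7): e=[96,11,39] → X
    (6,3)@(13, 7): e=[124,-1,23] → .
    (2,4)@(5, 9): e=[0,73,73] → X  [on edge]
    (6,4)@(13, 9): e=[112,25,9] → X
  covered (17 px):
    . . . . . . . .
    . X . . . . . .
    . . X X . . . .
    . . X X X X . .
    . . X X X X X .
    . . . X X X . .
    . . . X X . . .
    . . . . . . . .
    . . . . . . . .
    . . . . . . . .
    . . . . . . . .
T1:
  2·area = 128
  edge (0, 8)→(12, 4): d=(12,-4) top-left  bias=+0
  edge (12, 4)→(8, 16): d=(-4,12) right/bottom  bias=-1
  edge (8, 16)→(0, 8): d=(-8,-8) top-left  bias=+0
    (6,0)@(13, 1): e=[-32,0,160] → .  [on edge]
    (7,1)@(15, 3): e=[0,-32,160] → .  [on edge]
    (4,2)@(9, 5): e=[0,32,96] → X  [on edge]
    (5,2)@(11, 5): e=[8,8,112] → X
    (6,2)@(13, 5): e=[16,-16,128] → .
    (1,3)@(3, 7): e=[0,96,32] → X  [on edge]
    (2,3)@(5, 7): e=[8,72,48] → X
    (3,3)@(7, 7): e=[16,48,64] → X
    (5,3)@(11, 7): e=[32,0,96] → .  [on edge]
    (0,4)@(1, 9): e=[16,112,0] → X  [on edge]
    (5,4)@(11, 9): e=[56,-8,80] → .
    (0,5)@(1, 11): e=[40,104,-16] → .
    (1,5)@(3, 11): e=[48,80,0] → X  [on edge]
    (2,6)@(5, 13): e=[80,48,0] → X  [on edge]
    (4,6)@(9, 13): e=[96,0,32] → .  [on edge]
    (3,7)@(7, 15): e=[112,16,0] → X  [on edge]
    (4,8)@(9, 17): e=[144,-16,0] → .  [on edge]
    (3,9)@(7, 19): e=[160,0,-32] → .  [on edge]
    (5,9)@(11, 19): e=[176,-48,0] → .  [on edge]
    (6,10)@(13, 21): e=[208,-80,0] → .  [on edge]
  covered (18 px):
    . . . . . . . .
    . . . . . . . .
    . . . . X X . .
    . X X X X . . .
    X X X X X . . .
    . X X X X . . .
    . . X X . . . .
    . . . X . . . .
    . . . . . . . .
    . . . . . . . .
    . . . . . . . .
T2:
  2·area = 8  (B↔C swapped to make it positive)
  edge (12, 20)→(10, 20): d=(-2,0) right/bottom  bias=-1
  edge (10, 20)→(0, 16): d=(-10,-4) top-left  bias=+0
  edge (0, 16)→(12, 20): d=(12,4) right/bottom  bias=-1
    (1,8)@(3, 17): e=[6,2,0] → .  [on edge]
    (4,9)@(9, 19): e=[2,6,0] → .  [on edge]
    (7,10)@(15, 21): e=[-2,10,0] → .  [on edge]
  covered (0 px):
    . . . . . . . .
    . . . . . . . .
    . . . . . . . .
    . . . . . . . .
    . . . . . . . .
    . . . . . . . .
    . . . . . . . .
    . . . . . . . .
    . . . . . . . .
    . . . . . . . .
    . . . . . . . .
T3:
  2·area = 24
  edge (14, 6)→(14, 10): d=(0,4) right/bottom  bias=-1
  edge (14, 10)→(8, 12): d=(-6,2) right/bottom  bias=-1
  edge (8, 12)→(14, 6): d=(6,-6) top-left  bias=+0
    (7,2)@(15, 5): e=[-4,28,0] → .  [on edge]
    (6,3)@(13, 7): e=[4,20,0] → X  [on edge]
    (7,3)@(15, 7): e=[-4,16,12] → .
    (5,4)@(11, 9): e=[12,12,0] → X  [on edge]
    (7,4)@(15, 9): e=[-4,4,24] → .
    (4,5)@(9, 11): e=[20,4,0] → X  [on edge]
    (5,5)@(11, 11): e=[12,0,12] → .  [on edge]
    (6,5)@(13, 11): e=[4,-4,24] → .
    (2,6)@(5, 13): e=[36,0,-12] → .  [on edge]
    (3,6)@(7, 13): e=[28,-4,0] → .  [on edge]
    (4,6)@(9, 13): e=[20,-8,12] → .
    (2,7)@(5, 15): e=[36,-12,0] → .  [on edge]
    (1,8)@(3, 17): e=[44,-20,0] → .  [on edge]
    (0,9)@(1, 19): e=[52,-28,0] → .  [on edge]
  covered (4 px):
    . . . . . . . .
    . . . . . . . .
    . . . . . . . .
    . . . . . . X .
    . . . . . X X .
    . . . . X . . .
    . . . . . . . .
    . . . . . . . .
    . . . . . . . .
    . . . . . . . .
    . . . . . . . .
T4:
  2·area = 16  (B↔C swapped to make it positive)
  edge (10, 4)→(12, 6): d=(2,2) right/bottom  bias=-1
  edge (12, 6)→(4, 6): d=(-8,0) right/bottom  bias=-1
  edge (4, 6)→(10, 4): d=(6,-2) top-left  bias=+0
    (3,0)@(7, 1): e=[0,40,-24] → .  [on edge]
    (4,1)@(9, 3): e=[0,24,-8] → .  [on edge]
    (6,1)@(13, 3): e=[-8,24,0] → .  [on edge]
    (3,2)@(7, 5): e=[8,8,0] → X  [on edge]
    (4,2)@(9, 5): e=[4,8,4] → X
    (5,2)@(11, 5): e=[0,8,8] → .  [on edge]
    (0,3)@(1, 7): e=[24,-8,0] → .  [on edge]
    (3,3)@(7, 7): e=[12,-8,12] → .
    (4,3)@(9, 7): e=[8,-8,16] → .
    (6,3)@(13, 7): e=[0,-8,24] → .  [on edge]
    (7,4)@(15, 9): e=[0,-24,40] → .  [on edge]
  covered (2 px):
    . . . . . . . .
    . . . . . . . .
    . . . X X . . .
    . . . . . . . .
    . . . . . . . .
    . . . . . . . .
    . . . . . . . .
    . . . . . . . .
    . . . . . . . .
    . . . . . . . .
    . . . . . . . .

Result: [[3,2],[4,2]]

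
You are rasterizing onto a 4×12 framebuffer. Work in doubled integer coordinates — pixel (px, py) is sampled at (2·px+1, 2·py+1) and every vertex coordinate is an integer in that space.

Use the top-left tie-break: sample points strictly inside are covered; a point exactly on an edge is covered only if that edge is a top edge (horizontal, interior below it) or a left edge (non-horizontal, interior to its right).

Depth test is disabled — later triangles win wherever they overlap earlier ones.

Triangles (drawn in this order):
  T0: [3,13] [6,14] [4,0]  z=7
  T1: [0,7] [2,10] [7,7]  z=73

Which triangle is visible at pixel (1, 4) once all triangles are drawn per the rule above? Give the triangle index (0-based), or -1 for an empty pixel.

T0:
  2·area = 40  (B↔C swapped to make it positive)
  edge (3, 13)→(4, 0): d=(1,-13) top-left  bias=+0
  edge (4, 0)→(6, 14): d=(2,14) right/bottom  bias=-1
  edge (6, 14)→(3, 13): d=(-3,-1) top-left  bias=+0
    (2,3)@(5, 7): e=[20,0,20] → .  [on edge]
    (2,4)@(5, 9): e=[22,4,14] → X
    (3,4)@(7, 9): e=[48,-24,16] → .
    (2,5)@(5, 11): e=[24,8,8] → X
    (3,5)@(7, 11): e=[50,-20,10] → .
    (1,6)@(3, 13): e=[0,40,0] → X  [on edge]
    (3,6)@(7, 13): e=[52,-16,4] → .
    (1,7)@(3, 15): e=[2,44,-6] → .
    (2,7)@(5, 15): e=[28,16,-4] → .
    (3,10)@(7, 21): e=[60,0,-20] → .  [on edge]
  covered (4 px):
    . . . .
    . . . .
    . . . .
    . . . .
    . . X .
    . . X .
    . X X .
    . . . .
    . . . .
    . . . .
    . . . .
    . . . .
T1:
  2·area = 21  (B↔C swapped to make it positive)
  edge (0, 7)→(7, 7): d=(7,0) top-left  bias=+0
  edge (7, 7)→(2, 10): d=(-5,3) right/bottom  bias=-1
  edge (2, 10)→(0, 7): d=(-2,-3) top-left  bias=+0
    (0,3)@(1, 7): e=[0,18,3] → X  [on edge]
    (1,3)@(3, 7): e=[0,12,9] → X  [on edge]
    (2,3)@(5, 7): e=[0,6,15] → X  [on edge]
    (3,3)@(7, 7): e=[0,0,21] → .  [on edge]
    (0,4)@(1, 9): e=[14,8,-1] → .
    (1,4)@(3, 9): e=[14,2,5] → X
    (2,4)@(5, 9): e=[14,-4,11] → .
    (1,5)@(3, 11): e=[28,-8,1] → .
  covered (4 px):
    . . . .
    . . . .
    . . . .
    X X X .
    . X . .
    . . . .
    . . . .
    . . . .
    . . . .
    . . . .
    . . . .
    . . . .

Z-buffer (winner per pixel, '.' = empty):
  . . . .
  . . . .
  . . . .
  1 1 1 .
  . 1 0 .
  . . 0 .
  . 0 0 .
  . . . .
  . . . .
  . . . .
  . . . .
  . . . .

Result: 1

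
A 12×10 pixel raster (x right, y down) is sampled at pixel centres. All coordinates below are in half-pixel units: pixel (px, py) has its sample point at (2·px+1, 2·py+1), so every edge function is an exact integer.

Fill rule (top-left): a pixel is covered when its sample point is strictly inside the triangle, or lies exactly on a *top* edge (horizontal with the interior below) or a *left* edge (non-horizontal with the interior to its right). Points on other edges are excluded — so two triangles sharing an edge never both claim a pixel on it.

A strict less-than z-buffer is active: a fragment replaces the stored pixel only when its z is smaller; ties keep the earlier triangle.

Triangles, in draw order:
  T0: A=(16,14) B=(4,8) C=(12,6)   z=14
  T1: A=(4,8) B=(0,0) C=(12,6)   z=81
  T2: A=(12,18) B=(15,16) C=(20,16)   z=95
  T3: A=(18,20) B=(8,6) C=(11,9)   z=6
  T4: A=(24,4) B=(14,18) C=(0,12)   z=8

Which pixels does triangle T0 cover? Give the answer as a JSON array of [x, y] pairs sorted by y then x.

T0:
  2·area = 72
  edge (16, 14)→(4, 8): d=(-12,-6) top-left  bias=+0
  edge (4, 8)→(12, 6): d=(8,-2) top-left  bias=+0
  edge (12, 6)→(16, 14): d=(4,8) right/bottom  bias=-1
    (4,3)@(9, 7): e=[42,2,28] → #
    (5,3)@(11, 7): e=[54,6,12] → #
    (6,3)@(13, 7): e=[66,10,-4] → ·
    (3,4)@(7, 9): e=[6,14,52] → #
    (6,4)@(13, 9): e=[42,26,4] → #
    (7,4)@(15, 9): e=[54,30,-12] → ·
    (3,5)@(7, 11): e=[-18,30,60] → ·
    (4,5)@(9, 11): e=[-6,34,44] → ·
    (5,5)@(11, 11): e=[6,38,28] → #
    (7,5)@(15, 11): e=[30,46,-4] → ·
    (5,6)@(11, 13): e=[-18,54,36] → ·
    (6,6)@(13, 13): e=[-6,58,20] → ·
  covered (9 px):
    · · · · · · · · · · · ·
    · · · · · · · · · · · ·
    · · · · · · · · · · · ·
    · · · · # # · · · · · ·
    · · · # # # # · · · · ·
    · · · · · # # · · · · ·
    · · · · · · · # · · · ·
    · · · · · · · · · · · ·
    · · · · · · · · · · · ·
    · · · · · · · · · · · ·
T1:
  2·area = 72
  edge (4, 8)→(0, 0): d=(-4,-8) top-left  bias=+0
  edge (0, 0)→(12, 6): d=(12,6) right/bottom  bias=-1
  edge (12, 6)→(4, 8): d=(-8,2) right/bottom  bias=-1
    (0,0)@(1, 1): e=[4,6,62] → #
    (1,0)@(3, 1): e=[20,-6,58] → ·
    (0,1)@(1, 3): e=[-4,30,46] → ·
    (1,1)@(3, 3): e=[12,18,42] → #
    (2,1)@(5, 3): e=[28,6,38] → #
    (3,1)@(7, 3): e=[44,-6,34] → ·
    (1,2)@(3, 5): e=[4,42,26] → #
    (3,2)@(7, 5): e=[36,18,18] → #
    (4,2)@(9, 5): e=[52,6,14] → #
    (5,2)@(11, 5): e=[68,-6,10] → ·
    (1,3)@(3, 7): e=[-4,66,10] → ·
    (2,3)@(5, 7): e=[12,54,6] → #
  covered (9 px):
    # · · · · · · · · · · ·
    · # # · · · · · · · · ·
    · # # # # · · · · · · ·
    · · # # · · · · · · · ·
    · · · · · · · · · · · ·
    · · · · · · · · · · · ·
    · · · · · · · · · · · ·
    · · · · · · · · · · · ·
    · · · · · · · · · · · ·
    · · · · · · · · · · · ·
T2:
  2·area = 10
  edge (12, 18)→(15, 16): d=(3,-2) top-left  bias=+0
  edge (15, 16)→(20, 16): d=(5,0) top-left  bias=+0
  edge (20, 16)→(12, 18): d=(-8,2) right/bottom  bias=-1
    (7,8)@(15, 17): e=[3,5,2] → #
    (8,8)@(17, 17): e=[7,5,-2] → ·
    (7,9)@(15, 19): e=[9,15,-14] → ·
  covered (1 px):
    · · · · · · · · · · · ·
    · · · · · · · · · · · ·
    · · · · · · · · · · · ·
    · · · · · · · · · · · ·
    · · · · · · · · · · · ·
    · · · · · · · · · · · ·
    · · · · · · · · · · · ·
    · · · · · · · · · · · ·
    · · · · · · · # · · · ·
    · · · · · · · · · · · ·
T3:
  2·area = 12
  edge (18, 20)→(8, 6): d=(-10,-14) top-left  bias=+0
  edge (8, 6)→(11, 9): d=(3,3) right/bottom  bias=-1
  edge (11, 9)→(18, 20): d=(7,11) right/bottom  bias=-1
    (1,0)@(3, 1): e=[-20,0,32] → ·  [on edge]
    (2,1)@(5, 3): e=[-12,0,24] → ·  [on edge]
    (3,2)@(7, 5): e=[-4,0,16] → ·  [on edge]
    (4,3)@(9, 7): e=[4,0,8] → ·  [on edge]
    (5,4)@(11, 9): e=[12,0,0] → ·  [on edge]
    (6,5)@(13, 11): e=[20,0,-8] → ·  [on edge]
    (6,6)@(13, 13): e=[0,6,6] → #  [on edge]
    (7,6)@(15, 13): e=[28,0,-16] → ·  [on edge]
    (6,7)@(13, 15): e=[-20,12,20] → ·
    (8,7)@(17, 15): e=[36,0,-24] → ·  [on edge]
    (9,8)@(19, 17): e=[44,0,-32] → ·  [on edge]
    (10,9)@(21, 19): e=[52,0,-40] → ·  [on edge]
  covered (1 px):
    · · · · · · · · · · · ·
    · · · · · · · · · · · ·
    · · · · · · · · · · · ·
    · · · · · · · · · · · ·
    · · · · · · · · · · · ·
    · · · · · · · · · · · ·
    · · · · · · # · · · · ·
    · · · · · · · · · · · ·
    · · · · · · · · · · · ·
    · · · · · · · · · · · ·
T4:
  2·area = 256
  edge (24, 4)→(14, 18): d=(-10,14) right/bottom  bias=-1
  edge (14, 18)→(0, 12): d=(-14,-6) top-left  bias=+0
  edge (0, 12)→(24, 4): d=(24,-8) top-left  bias=+0
    (10,2)@(21, 5): e=[32,224,0] → #  [on edge]
    (11,2)@(23, 5): e=[4,236,16] → #
    (7,3)@(15, 7): e=[96,160,0] → #  [on edge]
    (8,3)@(17, 7): e=[68,172,16] → #
    (9,3)@(19, 7): e=[40,184,32] → #
    (11,3)@(23, 7): e=[-16,208,64] → ·
    (4,4)@(9, 9): e=[160,96,0] → #  [on edge]
    (5,4)@(11, 9): e=[132,108,16] → #
    (6,4)@(13, 9): e=[104,120,32] → #
    (10,4)@(21, 9): e=[-8,168,96] → ·
    (1,5)@(3, 11): e=[224,32,0] → #  [on edge]
    (2,5)@(5, 11): e=[196,44,16] → #
    (9,5)@(19, 11): e=[0,128,128] → ·  [on edge]
    (3,7)@(7, 15): e=[128,0,128] → #  [on edge]
  covered (34 px):
    · · · · · · · · · · · ·
    · · · · · · · · · · · ·
    · · · · · · · · · · # #
    · · · · · · · # # # # ·
    · · · · # # # # # # · ·
    · # # # # # # # # · · ·
    · # # # # # # # # · · ·
    · · · # # # # # · · · ·
    · · · · · · # · · · · ·
    · · · · · · · · · · · ·

Result: [[4,3],[5,3],[3,4],[4,4],[5,4],[6,4],[5,5],[6,5],[7,6]]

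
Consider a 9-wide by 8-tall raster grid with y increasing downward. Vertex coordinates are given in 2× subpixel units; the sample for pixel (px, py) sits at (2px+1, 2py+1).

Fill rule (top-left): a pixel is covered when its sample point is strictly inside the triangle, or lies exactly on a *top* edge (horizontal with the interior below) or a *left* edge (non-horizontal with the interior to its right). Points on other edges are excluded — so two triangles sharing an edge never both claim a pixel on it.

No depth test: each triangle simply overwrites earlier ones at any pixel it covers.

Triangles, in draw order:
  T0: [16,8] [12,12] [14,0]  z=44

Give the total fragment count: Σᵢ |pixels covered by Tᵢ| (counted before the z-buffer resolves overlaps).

T0:
  2·area = 40
  edge (16, 8)→(12, 12): d=(-4,4) right/bottom  bias=-1
  edge (12, 12)→(14, 0): d=(2,-12) top-left  bias=+0
  edge (14, 0)→(16, 8): d=(2,8) right/bottom  bias=-1
    (7,2)@(15, 5): e=[16,22,2] → █
    (8,2)@(17, 5): e=[8,46,-14] → ·
    (6,3)@(13, 7): e=[16,2,22] → █
    (8,3)@(17, 7): e=[0,50,-10] → ·  [on edge]
    (6,4)@(13, 9): e=[8,6,26] → █
    (7,4)@(15, 9): e=[0,30,10] → ·  [on edge]
    (6,5)@(13, 11): e=[0,10,30] → ·  [on edge]
    (5,6)@(11, 13): e=[0,-10,50] → ·  [on edge]
    (4,7)@(9, 15): e=[0,-30,70] → ·  [on edge]
  covered (4 px):
    · · · · · · · · ·
    · · · · · · · · ·
    · · · · · · · █ ·
    · · · · · · █ █ ·
    · · · · · · █ · ·
    · · · · · · · · ·
    · · · · · · · · ·
    · · · · · · · · ·

Final: 4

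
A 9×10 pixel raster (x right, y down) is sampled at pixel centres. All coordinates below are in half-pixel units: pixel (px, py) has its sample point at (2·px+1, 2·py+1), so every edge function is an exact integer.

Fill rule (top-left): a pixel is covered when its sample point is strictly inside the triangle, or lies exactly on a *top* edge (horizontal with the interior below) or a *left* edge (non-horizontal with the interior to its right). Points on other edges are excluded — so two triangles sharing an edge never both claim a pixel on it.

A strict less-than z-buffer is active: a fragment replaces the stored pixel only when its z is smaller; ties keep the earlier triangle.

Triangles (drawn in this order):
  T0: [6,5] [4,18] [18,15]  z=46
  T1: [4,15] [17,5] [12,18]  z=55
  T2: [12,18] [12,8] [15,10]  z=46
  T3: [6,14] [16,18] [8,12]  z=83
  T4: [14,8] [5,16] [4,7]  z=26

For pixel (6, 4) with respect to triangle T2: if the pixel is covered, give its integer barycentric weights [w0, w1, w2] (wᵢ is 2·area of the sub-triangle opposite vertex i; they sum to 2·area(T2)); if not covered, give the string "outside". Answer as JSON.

T0:
  2·area = 176  (B↔C swapped to make it positive)
  edge (6, 5)→(18, 15): d=(12,10) right/bottom  bias=-1
  edge (18, 15)→(4, 18): d=(-14,3) right/bottom  bias=-1
  edge (4, 18)→(6, 5): d=(2,-13) top-left  bias=+0
    (3,3)@(7, 7): e=[14,145,17] → █
    (4,3)@(9, 7): e=[-6,139,43] → ·
    (3,4)@(7, 9): e=[38,117,21] → █
    (4,4)@(9, 9): e=[18,111,47] → █
    (5,4)@(11, 9): e=[-2,105,73] → ·
    (3,5)@(7, 11): e=[62,89,25] → █
    (5,5)@(11, 11): e=[22,77,77] → █
    (6,5)@(13, 11): e=[2,71,103] → █
    (7,5)@(15, 11): e=[-18,65,129] → ·
    (2,6)@(5, 13): e=[106,67,3] → █
    (7,6)@(15, 13): e=[6,37,133] → █
    (8,6)@(17, 13): e=[-14,31,159] → ·
  covered (22 px):
    · · · · · · · · ·
    · · · · · · · · ·
    · · · · · · · · ·
    · · · █ · · · · ·
    · · · █ █ · · · ·
    · · · █ █ █ █ · ·
    · · █ █ █ █ █ █ ·
    · · █ █ █ █ █ █ █
    · · █ █ · · · · ·
    · · · · · · · · ·
T1:
  2·area = 119
  edge (4, 15)→(17, 5): d=(13,-10) top-left  bias=+0
  edge (17, 5)→(12, 18): d=(-5,13) right/bottom  bias=-1
  edge (12, 18)→(4, 15): d=(-8,-3) top-left  bias=+0
    (8,2)@(17, 5): e=[0,0,119] → ·  [on edge]
    (7,3)@(15, 7): e=[6,16,97] → █
    (8,3)@(17, 7): e=[26,-10,103] → ·
    (6,4)@(13, 9): e=[12,32,75] → █
    (8,4)@(17, 9): e=[52,-20,87] → ·
    (5,5)@(11, 11): e=[18,48,53] → █
    (7,5)@(15, 11): e=[58,-4,65] → ·
    (3,6)@(7, 13): e=[4,90,25] → █
    (4,6)@(9, 13): e=[24,64,31] → █
    (7,6)@(15, 13): e=[84,-14,49] → ·
    (2,7)@(5, 15): e=[10,106,3] → █
    (7,7)@(15, 15): e=[110,-24,33] → ·
  covered (15 px):
    · · · · · · · · ·
    · · · · · · · · ·
    · · · · · · · · ·
    · · · · · · · █ ·
    · · · · · · █ █ ·
    · · · · · █ █ · ·
    · · · █ █ █ █ · ·
    · · █ █ █ █ █ · ·
    · · · · · █ · · ·
    · · · · · · · · ·
T2:
  2·area = 30
  edge (12, 18)→(12, 8): d=(0,-10) top-left  bias=+0
  edge (12, 8)→(15, 10): d=(3,2) right/bottom  bias=-1
  edge (15, 10)→(12, 18): d=(-3,8) right/bottom  bias=-1
    (6,4)@(13, 9): e=[10,1,19] → █
    (7,4)@(15, 9): e=[30,-3,3] → ·
    (6,5)@(13, 11): e=[10,7,13] → █
    (7,5)@(15, 11): e=[30,3,-3] → ·
    (6,6)@(13, 13): e=[10,13,7] → █
    (7,6)@(15, 13): e=[30,9,-9] → ·
    (6,7)@(13, 15): e=[10,19,1] → █
    (7,7)@(15, 15): e=[30,15,-15] → ·
    (6,8)@(13, 17): e=[10,25,-5] → ·
  covered (4 px):
    · · · · · · · · ·
    · · · · · · · · ·
    · · · · · · · · ·
    · · · · · · · · ·
    · · · · · · █ · ·
    · · · · · · █ · ·
    · · · · · · █ · ·
    · · · · · · █ · ·
    · · · · · · · · ·
    · · · · · · · · ·
T3:
  2·area = 28  (B↔C swapped to make it positive)
  edge (6, 14)→(8, 12): d=(2,-2) top-left  bias=+0
  edge (8, 12)→(16, 18): d=(8,6) right/bottom  bias=-1
  edge (16, 18)→(6, 14): d=(-10,-4) top-left  bias=+0
    (8,1)@(17, 3): e=[0,-126,154] → ·  [on edge]
    (7,2)@(15, 5): e=[0,-98,126] → ·  [on edge]
    (6,3)@(13, 7): e=[0,-70,98] → ·  [on edge]
    (5,4)@(11, 9): e=[0,-42,70] → ·  [on edge]
    (4,5)@(9, 11): e=[0,-14,42] → ·  [on edge]
    (3,6)@(7, 13): e=[0,14,14] → █  [on edge]
    (4,6)@(9, 13): e=[4,2,22] → █
    (5,6)@(11, 13): e=[8,-10,30] → ·
    (2,7)@(5, 15): e=[0,42,-14] → ·  [on edge]
    (3,7)@(7, 15): e=[4,30,-6] → ·
    (4,7)@(9, 15): e=[8,18,2] → █
    (5,7)@(11, 15): e=[12,6,10] → █
    (1,8)@(3, 17): e=[0,70,-42] → ·  [on edge]
    (0,9)@(1, 19): e=[0,98,-70] → ·  [on edge]
  covered (4 px):
    · · · · · · · · ·
    · · · · · · · · ·
    · · · · · · · · ·
    · · · · · · · · ·
    · · · · · · · · ·
    · · · · · · · · ·
    · · · █ █ · · · ·
    · · · · █ █ · · ·
    · · · · · · · · ·
    · · · · · · · · ·
T4:
  2·area = 89
  edge (14, 8)→(5, 16): d=(-9,8) right/bottom  bias=-1
  edge (5, 16)→(4, 7): d=(-1,-9) top-left  bias=+0
  edge (4, 7)→(14, 8): d=(10,1) right/bottom  bias=-1
    (2,4)@(5, 9): e=[63,7,19] → █
    (3,4)@(7, 9): e=[47,25,17] → █
    (4,4)@(9, 9): e=[31,43,15] → █
    (5,4)@(11, 9): e=[15,61,13] → █
    (6,4)@(13, 9): e=[-1,79,11] → ·
    (2,5)@(5, 11): e=[45,5,39] → █
    (5,5)@(11, 11): e=[-3,59,33] → ·
    (2,6)@(5, 13): e=[27,3,59] → █
    (4,6)@(9, 13): e=[-5,39,55] → ·
    (2,7)@(5, 15): e=[9,1,79] → █
    (3,7)@(7, 15): e=[-7,19,77] → ·
    (2,8)@(5, 17): e=[-9,-1,99] → ·
  covered (10 px):
    · · · · · · · · ·
    · · · · · · · · ·
    · · · · · · · · ·
    · · · · · · · · ·
    · · █ █ █ █ · · ·
    · · █ █ █ · · · ·
    · · █ █ · · · · ·
    · · █ · · · · · ·
    · · · · · · · · ·
    · · · · · · · · ·

Result: [1,19,10]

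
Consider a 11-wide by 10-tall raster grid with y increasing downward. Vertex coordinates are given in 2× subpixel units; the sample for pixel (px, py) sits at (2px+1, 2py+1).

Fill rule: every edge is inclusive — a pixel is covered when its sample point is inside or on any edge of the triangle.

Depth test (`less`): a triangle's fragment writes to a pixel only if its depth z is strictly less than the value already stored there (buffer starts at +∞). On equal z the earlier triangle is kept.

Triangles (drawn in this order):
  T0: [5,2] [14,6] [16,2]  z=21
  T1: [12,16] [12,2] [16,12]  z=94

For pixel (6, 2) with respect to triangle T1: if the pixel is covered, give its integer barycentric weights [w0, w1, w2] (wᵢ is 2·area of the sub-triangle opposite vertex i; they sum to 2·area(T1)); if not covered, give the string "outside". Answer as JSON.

T0:
  2·area = 44  (B↔C swapped to make it positive)
  edge (5, 2)→(16, 2): d=(11,0) inclusive
  edge (16, 2)→(14, 6): d=(-2,4) inclusive
  edge (14, 6)→(5, 2): d=(-9,-4) inclusive
    (4,1)@(9, 3): e=[11,26,7] → #
    (5,1)@(11, 3): e=[11,18,15] → #
    (6,1)@(13, 3): e=[11,10,23] → #
    (7,1)@(15, 3): e=[11,2,31] → #
    (8,1)@(17, 3): e=[11,-6,39] → ·
    (4,2)@(9, 5): e=[33,22,-11] → ·
    (5,2)@(11, 5): e=[33,14,-3] → ·
    (6,2)@(13, 5): e=[33,6,5] → #
    (7,2)@(15, 5): e=[33,-2,13] → ·
    (6,3)@(13, 7): e=[55,2,-13] → ·
  covered (5 px):
    · · · · · · · · · · ·
    · · · · # # # # · · ·
    · · · · · · # · · · ·
    · · · · · · · · · · ·
    · · · · · · · · · · ·
    · · · · · · · · · · ·
    · · · · · · · · · · ·
    · · · · · · · · · · ·
    · · · · · · · · · · ·
    · · · · · · · · · · ·
T1:
  2·area = 56
  edge (12, 16)→(12, 2): d=(0,-14) inclusive
  edge (12, 2)→(16, 12): d=(4,10) inclusive
  edge (16, 12)→(12, 16): d=(-4,4) inclusive
    (6,2)@(13, 5): e=[14,2,40] → #
    (7,2)@(15, 5): e=[42,-18,32] → ·
    (6,3)@(13, 7): e=[14,10,32] → #
    (7,3)@(15, 7): e=[42,-10,24] → ·
    (10,3)@(21, 7): e=[126,-70,0] → ·  [on edge]
    (6,4)@(13, 9): e=[14,18,24] → #
    (7,4)@(15, 9): e=[42,-2,16] → ·
    (9,4)@(19, 9): e=[98,-42,0] → ·  [on edge]
    (6,5)@(13, 11): e=[14,26,16] → #
    (7,5)@(15, 11): e=[42,6,8] → #
    (8,5)@(17, 11): e=[70,-14,0] → ·  [on edge]
    (6,6)@(13, 13): e=[14,34,8] → #
    (7,6)@(15, 13): e=[42,14,0] → #  [on edge]
    (6,7)@(13, 15): e=[14,42,0] → #  [on edge]
    (5,8)@(11, 17): e=[-14,70,0] → ·  [on edge]
    (4,9)@(9, 19): e=[-42,98,0] → ·  [on edge]
  covered (8 px):
    · · · · · · · · · · ·
    · · · · · · · · · · ·
    · · · · · · # · · · ·
    · · · · · · # · · · ·
    · · · · · · # · · · ·
    · · · · · · # # · · ·
    · · · · · · # # · · ·
    · · · · · · # · · · ·
    · · · · · · · · · · ·
    · · · · · · · · · · ·

Final: [2,40,14]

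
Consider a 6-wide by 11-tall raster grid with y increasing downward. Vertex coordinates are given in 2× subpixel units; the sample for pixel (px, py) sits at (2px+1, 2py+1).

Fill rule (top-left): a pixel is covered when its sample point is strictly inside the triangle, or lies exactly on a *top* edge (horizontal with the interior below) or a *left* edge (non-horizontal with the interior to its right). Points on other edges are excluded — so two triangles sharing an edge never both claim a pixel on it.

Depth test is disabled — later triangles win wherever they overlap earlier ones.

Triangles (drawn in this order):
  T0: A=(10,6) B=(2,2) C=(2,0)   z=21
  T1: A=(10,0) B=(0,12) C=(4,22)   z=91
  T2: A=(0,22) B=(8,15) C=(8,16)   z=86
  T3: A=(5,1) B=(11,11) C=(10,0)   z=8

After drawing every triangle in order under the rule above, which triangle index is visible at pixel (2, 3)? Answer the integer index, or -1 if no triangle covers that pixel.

T0:
  2·area = 16
  edge (10, 6)→(2, 2): d=(-8,-4) top-left  bias=+0
  edge (2, 2)→(2, 0): d=(0,-2) top-left  bias=+0
  edge (2, 0)→(10, 6): d=(8,6) right/bottom  bias=-1
    (1,0)@(3, 1): e=[12,2,2] → X
    (2,0)@(5, 1): e=[20,6,-10] → .
    (1,1)@(3, 3): e=[-4,2,18] → .
    (2,1)@(5, 3): e=[4,6,6] → X
    (3,1)@(7, 3): e=[12,10,-6] → .
    (2,2)@(5, 5): e=[-12,6,22] → .
  covered (2 px):
    . X . . . .
    . . X . . .
    . . . . . .
    . . . . . .
    . . . . . .
    . . . . . .
    . . . . . .
    . . . . . .
    . . . . . .
    . . . . . .
    . . . . . .
T1:
  2·area = 148  (B↔C swapped to make it positive)
  edge (10, 0)→(4, 22): d=(-6,22) right/bottom  bias=-1
  edge (4, 22)→(0, 12): d=(-4,-10) top-left  bias=+0
  edge (0, 12)→(10, 0): d=(10,-12) top-left  bias=+0
    (4,1)@(9, 3): e=[4,126,18] → X
    (5,1)@(11, 3): e=[-40,146,42] → .
    (3,2)@(7, 5): e=[36,98,14] → X
    (4,2)@(9, 5): e=[-8,118,38] → .
    (2,3)@(5, 7): e=[68,70,10] → X
    (4,3)@(9, 7): e=[-20,110,58] → .
    (1,4)@(3, 9): e=[100,42,6] → X
    (4,4)@(9, 9): e=[-32,102,78] → .
    (0,5)@(1, 11): e=[132,14,2] → X
    (3,5)@(7, 11): e=[0,74,74] → .  [on edge]
    (0,6)@(1, 13): e=[120,6,22] → X
    (3,6)@(7, 13): e=[-12,66,94] → .
  covered (18 px):
    . . . . . .
    . . . . X .
    . . . X . .
    . . X X . .
    . X X X . .
    X X X . . .
    X X X . . .
    . X X . . .
    . X X . . .
    . X . . . .
    . . . . . .
T2:
  2·area = 8
  edge (0, 22)→(8, 15): d=(8,-7) top-left  bias=+0
  edge (8, 15)→(8, 16): d=(0,1) right/bottom  bias=-1
  edge (8, 16)→(0, 22): d=(-8,6) right/bottom  bias=-1
  covered (0 px):
    . . . . . .
    . . . . . .
    . . . . . .
    . . . . . .
    . . . . . .
    . . . . . .
    . . . . . .
    . . . . . .
    . . . . . .
    . . . . . .
    . . . . . .
T3:
  2·area = 56  (B↔C swapped to make it positive)
  edge (5, 1)→(10, 0): d=(5,-1) top-left  bias=+0
  edge (10, 0)→(11, 11): d=(1,11) right/bottom  bias=-1
  edge (11, 11)→(5, 1): d=(-6,-10) top-left  bias=+0
    (2,0)@(5, 1): e=[0,56,0] → X  [on edge]
    (3,0)@(7, 1): e=[2,34,20] → X
    (4,0)@(9, 1): e=[4,12,40] → X
    (5,0)@(11, 1): e=[6,-10,60] → .
    (2,1)@(5, 3): e=[10,58,-12] → .
    (3,1)@(7, 3): e=[12,36,8] → X
    (5,1)@(11, 3): e=[16,-8,48] → .
    (3,2)@(7, 5): e=[22,38,-4] → .
    (4,2)@(9, 5): e=[24,16,16] → X
    (5,2)@(11, 5): e=[26,-6,36] → .
    (4,3)@(9, 7): e=[34,18,4] → X
    (5,3)@(11, 7): e=[36,-4,24] → .
    (5,5)@(11, 11): e=[56,0,0] → .  [on edge]
  covered (7 px):
    . . X X X .
    . . . X X .
    . . . . X .
    . . . . X .
    . . . . . .
    . . . . . .
    . . . . . .
    . . . . . .
    . . . . . .
    . . . . . .
    . . . . . .

Z-buffer (winner per pixel, '.' = empty):
  . 0 3 3 3 .
  . . 0 3 3 .
  . . . 1 3 .
  . . 1 1 3 .
  . 1 1 1 . .
  1 1 1 . . .
  1 1 1 . . .
  . 1 1 . . .
  . 1 1 . . .
  . 1 . . . .
  . . . . . .

Answer: 1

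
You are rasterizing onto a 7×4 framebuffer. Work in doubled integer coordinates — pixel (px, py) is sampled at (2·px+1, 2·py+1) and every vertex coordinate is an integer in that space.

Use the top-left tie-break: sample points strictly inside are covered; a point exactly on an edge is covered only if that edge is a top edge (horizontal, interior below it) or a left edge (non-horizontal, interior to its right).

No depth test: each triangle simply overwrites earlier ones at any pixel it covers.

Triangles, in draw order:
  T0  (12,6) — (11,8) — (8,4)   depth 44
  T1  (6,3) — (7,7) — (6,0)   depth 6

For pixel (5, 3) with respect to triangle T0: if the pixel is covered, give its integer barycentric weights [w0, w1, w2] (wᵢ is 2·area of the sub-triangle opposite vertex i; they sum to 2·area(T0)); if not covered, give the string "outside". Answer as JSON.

T0:
  2·area = 10
  edge (12, 6)→(11, 8): d=(-1,2) right/bottom  bias=-1
  edge (11, 8)→(8, 4): d=(-3,-4) top-left  bias=+0
  edge (8, 4)→(12, 6): d=(4,2) right/bottom  bias=-1
    (4,2)@(9, 5): e=[7,1,2] → █
    (5,2)@(11, 5): e=[3,9,-2] → ·
    (4,3)@(9, 7): e=[5,-5,10] → ·
    (5,3)@(11, 7): e=[1,3,6] → █
    (6,3)@(13, 7): e=[-3,11,2] → ·
  covered (2 px):
    · · · · · · ·
    · · · · · · ·
    · · · · █ · ·
    · · · · · █ ·
T1:
  2·area = 3  (B↔C swapped to make it positive)
  edge (6, 3)→(6, 0): d=(0,-3) top-left  bias=+0
  edge (6, 0)→(7, 7): d=(1,7) right/bottom  bias=-1
  edge (7, 7)→(6, 3): d=(-1,-4) top-left  bias=+0
    (3,3)@(7, 7): e=[3,0,0] → ·  [on edge]
  covered (0 px):
    · · · · · · ·
    · · · · · · ·
    · · · · · · ·
    · · · · · · ·

Answer: [3,6,1]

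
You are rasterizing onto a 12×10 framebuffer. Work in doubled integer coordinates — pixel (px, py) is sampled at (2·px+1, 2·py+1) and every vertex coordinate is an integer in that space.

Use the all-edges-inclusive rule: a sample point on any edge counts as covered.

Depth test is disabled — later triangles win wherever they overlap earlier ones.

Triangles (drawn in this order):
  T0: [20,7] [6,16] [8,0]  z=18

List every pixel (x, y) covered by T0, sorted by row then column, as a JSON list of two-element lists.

T0:
  2·area = 206
  edge (20, 7)→(6, 16): d=(-14,9) inclusive
  edge (6, 16)→(8, 0): d=(2,-16) inclusive
  edge (8, 0)→(20, 7): d=(12,7) inclusive
    (4,0)@(9, 1): e=[183,18,5] → X
    (5,0)@(11, 1): e=[165,50,-9] → .
    (4,1)@(9, 3): e=[155,22,29] → X
    (5,1)@(11, 3): e=[137,54,15] → X
    (6,1)@(13, 3): e=[119,86,1] → X
    (7,1)@(15, 3): e=[101,118,-13] → .
    (4,2)@(9, 5): e=[127,26,53] → X
    (7,2)@(15, 5): e=[73,122,11] → X
    (8,2)@(17, 5): e=[55,154,-3] → .
    (4,3)@(9, 7): e=[99,30,77] → X
    (8,3)@(17, 7): e=[27,158,21] → X
    (9,3)@(19, 7): e=[9,190,7] → X
  covered (26 px):
    . . . . X . . . . . . .
    . . . . X X X . . . . .
    . . . . X X X X . . . .
    . . . . X X X X X X . .
    . . . X X X X X . . . .
    . . . X X X X . . . . .
    . . . X X . . . . . . .
    . . . X . . . . . . . .
    . . . . . . . . . . . .
    . . . . . . . . . . . .

Answer: [[4,0],[4,1],[5,1],[6,1],[4,2],[5,2],[6,2],[7,2],[4,3],[5,3],[6,3],[7,3],[8,3],[9,3],[3,4],[4,4],[5,4],[6,4],[7,4],[3,5],[4,5],[5,5],[6,5],[3,6],[4,6],[3,7]]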